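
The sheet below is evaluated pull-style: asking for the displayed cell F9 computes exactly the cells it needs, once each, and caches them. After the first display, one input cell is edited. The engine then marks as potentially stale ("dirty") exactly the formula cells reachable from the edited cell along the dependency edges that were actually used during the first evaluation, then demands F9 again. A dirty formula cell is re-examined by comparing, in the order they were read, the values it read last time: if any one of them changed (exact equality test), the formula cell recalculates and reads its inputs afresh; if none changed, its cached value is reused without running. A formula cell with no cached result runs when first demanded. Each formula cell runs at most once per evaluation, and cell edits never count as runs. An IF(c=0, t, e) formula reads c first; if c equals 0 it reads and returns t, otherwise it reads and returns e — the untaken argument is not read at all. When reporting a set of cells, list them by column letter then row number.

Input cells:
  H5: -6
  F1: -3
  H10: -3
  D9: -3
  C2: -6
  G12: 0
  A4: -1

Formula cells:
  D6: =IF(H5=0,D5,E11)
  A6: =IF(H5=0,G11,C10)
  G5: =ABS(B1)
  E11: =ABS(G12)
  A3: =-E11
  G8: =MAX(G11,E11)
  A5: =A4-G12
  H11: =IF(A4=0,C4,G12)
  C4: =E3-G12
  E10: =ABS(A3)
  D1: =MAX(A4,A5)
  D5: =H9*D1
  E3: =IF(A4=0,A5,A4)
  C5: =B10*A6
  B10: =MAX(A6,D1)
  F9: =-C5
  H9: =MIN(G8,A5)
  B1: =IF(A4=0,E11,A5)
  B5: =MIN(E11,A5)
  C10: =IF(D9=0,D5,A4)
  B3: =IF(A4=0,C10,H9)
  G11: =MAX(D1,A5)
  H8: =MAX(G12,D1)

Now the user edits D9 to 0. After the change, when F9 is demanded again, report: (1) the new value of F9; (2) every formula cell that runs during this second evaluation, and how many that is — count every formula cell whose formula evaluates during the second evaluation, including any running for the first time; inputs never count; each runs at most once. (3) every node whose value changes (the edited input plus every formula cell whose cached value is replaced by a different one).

Demanding F9 again yields -1.
9 formula cells run: A6, B10, C5, C10, D5, E11, G8, G11, H9.
The nodes whose values change: A6, B10, C10, D9.
Note the branch switch — D5, E11, G8, G11, H9 had no cache and run now for the first time.

First demand of the output computes:
  A5 = -1 - 0 = -1
  C10 = IF(D9=0: D9=-3 -> else branch A4) = -1
  A6 = IF(H5=0: H5=-6 -> else branch C10) = -1
  D1 = MAX(-1, -1) = -1
  B10 = MAX(-1, -1) = -1
  C5 = -1 * -1 = 1
  F9 = -(1) = -1

After the edit, cleaning proceeds:
  E11: had never run; runs now, result 0.
  G11: had never run; runs now, result -1.
  G8: had never run; runs now, result 0.
  H9: had never run; runs now, result -1.
  D5: had never run; runs now, result 1.
  C10: a read changed (D9 -3->0) — executes, giving 1.
  A6: a read changed (C10 -1->1) — executes, giving 1.
  B10: a read changed (A6 -1->1) — executes, giving 1.
  C5: a read changed (B10 -1->1; A6 -1->1) — executes, giving 1 — identical to its old value.
  F9: dirty, but its reads are unchanged (C5 unchanged); cached -1 stands.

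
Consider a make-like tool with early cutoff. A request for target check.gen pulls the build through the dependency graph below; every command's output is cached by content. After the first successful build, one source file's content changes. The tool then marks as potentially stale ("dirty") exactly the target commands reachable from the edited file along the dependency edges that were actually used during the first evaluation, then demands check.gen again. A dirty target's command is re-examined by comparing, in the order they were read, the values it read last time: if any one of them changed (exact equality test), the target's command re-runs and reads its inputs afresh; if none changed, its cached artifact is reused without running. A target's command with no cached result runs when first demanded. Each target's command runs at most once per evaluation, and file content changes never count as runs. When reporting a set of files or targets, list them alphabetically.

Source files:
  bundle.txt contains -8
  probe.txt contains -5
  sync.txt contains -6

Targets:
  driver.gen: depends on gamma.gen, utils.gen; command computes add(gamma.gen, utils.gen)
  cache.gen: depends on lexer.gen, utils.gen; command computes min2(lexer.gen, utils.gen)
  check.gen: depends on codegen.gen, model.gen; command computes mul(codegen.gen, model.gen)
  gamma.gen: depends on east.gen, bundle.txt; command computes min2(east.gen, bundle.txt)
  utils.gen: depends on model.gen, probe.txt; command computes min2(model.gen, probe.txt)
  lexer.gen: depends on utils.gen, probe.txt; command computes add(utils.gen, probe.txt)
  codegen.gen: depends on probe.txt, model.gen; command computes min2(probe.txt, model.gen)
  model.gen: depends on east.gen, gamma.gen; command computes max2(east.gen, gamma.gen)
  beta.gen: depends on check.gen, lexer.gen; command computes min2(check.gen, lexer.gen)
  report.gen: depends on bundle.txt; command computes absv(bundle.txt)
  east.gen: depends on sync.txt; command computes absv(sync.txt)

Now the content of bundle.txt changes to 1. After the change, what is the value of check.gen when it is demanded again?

Demanding check.gen again yields -30.
Note the absorption at model.gen: it re-runs yet its value is the same, leaving the output's value untouched.

First demand of the output computes:
  east.gen = absv(-6) = 6
  gamma.gen = min2(6, -8) = -8
  model.gen = max2(6, -8) = 6
  codegen.gen = min2(-5, 6) = -5
  check.gen = mul(-5, 6) = -30

After the edit, cleaning proceeds:
  gamma.gen: a read changed (bundle.txt -8->1) — executes, giving 1.
  model.gen: a read changed (gamma.gen -8->1) — executes, giving 6 — identical to its old value.
  codegen.gen: dirty, but its reads are unchanged (probe.txt unchanged, model.gen unchanged); cached -5 stands.
  check.gen: dirty, but its reads are unchanged (codegen.gen unchanged, model.gen unchanged); cached -30 stands.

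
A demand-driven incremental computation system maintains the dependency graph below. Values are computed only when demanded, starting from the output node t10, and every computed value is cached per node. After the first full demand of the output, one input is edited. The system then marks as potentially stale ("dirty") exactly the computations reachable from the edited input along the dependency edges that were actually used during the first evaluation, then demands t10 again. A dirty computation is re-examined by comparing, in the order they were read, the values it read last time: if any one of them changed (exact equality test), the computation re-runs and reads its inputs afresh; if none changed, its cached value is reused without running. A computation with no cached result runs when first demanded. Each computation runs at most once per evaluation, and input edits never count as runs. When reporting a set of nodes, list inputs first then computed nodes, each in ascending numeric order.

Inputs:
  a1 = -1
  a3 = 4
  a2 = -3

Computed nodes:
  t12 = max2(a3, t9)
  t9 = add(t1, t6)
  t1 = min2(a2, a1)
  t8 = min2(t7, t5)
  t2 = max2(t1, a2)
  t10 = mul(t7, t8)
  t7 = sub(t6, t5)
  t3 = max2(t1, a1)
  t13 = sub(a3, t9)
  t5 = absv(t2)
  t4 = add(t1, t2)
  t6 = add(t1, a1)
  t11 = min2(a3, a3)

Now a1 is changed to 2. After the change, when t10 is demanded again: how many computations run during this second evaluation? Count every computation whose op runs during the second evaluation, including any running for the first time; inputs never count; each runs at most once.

First evaluation (everything demanded from the output):
  t1 = min2(-3, -1) = -3
  t2 = max2(-3, -3) = -3
  t5 = absv(-3) = 3
  t6 = add(-3, -1) = -4
  t7 = sub(-4, 3) = -7
  t8 = min2(-7, 3) = -7
  t10 = mul(-7, -7) = 49

Propagation after the edit:
  t1: runs — a1 -1->2; result -3 (same value as before).
  t2: checked — values it read are unchanged (t1 unchanged, a2 unchanged); reused cached -3 without running.
  t5: checked — values it read are unchanged (t2 unchanged); reused cached 3 without running.
  t6: runs — a1 -1->2; result -1.
  t7: runs — t6 -4->-1; result -4.
  t8: runs — t7 -7->-4; result -4.
  t10: runs — t7 -7->-4; t8 -7->-4; result 16.

Key observation: the cutoff stops propagation at t2 — its inputs' values are unchanged, so it reuses its cache.

Computations that run: t1, t6, t7, t8, t10 — 5 in total.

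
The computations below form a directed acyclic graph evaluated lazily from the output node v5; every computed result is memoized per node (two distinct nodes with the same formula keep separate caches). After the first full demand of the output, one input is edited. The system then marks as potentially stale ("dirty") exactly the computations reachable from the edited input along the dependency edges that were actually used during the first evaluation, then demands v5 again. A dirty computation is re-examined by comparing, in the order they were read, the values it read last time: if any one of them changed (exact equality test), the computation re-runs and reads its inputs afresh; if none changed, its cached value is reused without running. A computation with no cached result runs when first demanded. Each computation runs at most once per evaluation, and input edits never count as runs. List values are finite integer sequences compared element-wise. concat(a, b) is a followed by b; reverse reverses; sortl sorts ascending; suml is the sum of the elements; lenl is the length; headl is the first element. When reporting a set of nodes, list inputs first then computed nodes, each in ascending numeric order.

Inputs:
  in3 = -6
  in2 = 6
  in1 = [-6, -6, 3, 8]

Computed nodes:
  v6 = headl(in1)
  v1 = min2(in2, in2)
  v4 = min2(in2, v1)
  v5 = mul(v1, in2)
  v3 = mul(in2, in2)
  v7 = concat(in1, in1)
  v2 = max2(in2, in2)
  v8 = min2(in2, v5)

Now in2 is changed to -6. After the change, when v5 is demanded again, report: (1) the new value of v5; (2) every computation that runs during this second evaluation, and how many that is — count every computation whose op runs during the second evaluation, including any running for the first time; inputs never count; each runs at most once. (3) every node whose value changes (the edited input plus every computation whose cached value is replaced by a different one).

First demand of the output computes:
  v1 = min2(6, 6) = 6
  v5 = mul(6, 6) = 36

After the edit, cleaning proceeds:
  v1: a read changed (in2 6->-6; in2 6->-6) — executes, giving -6.
  v5: a read changed (v1 6->-6; in2 6->-6) — executes, giving 36 — identical to its old value.

Demanding v5 again yields 36.
2 computations run: v1, v5.
The nodes whose values change: in2, v1.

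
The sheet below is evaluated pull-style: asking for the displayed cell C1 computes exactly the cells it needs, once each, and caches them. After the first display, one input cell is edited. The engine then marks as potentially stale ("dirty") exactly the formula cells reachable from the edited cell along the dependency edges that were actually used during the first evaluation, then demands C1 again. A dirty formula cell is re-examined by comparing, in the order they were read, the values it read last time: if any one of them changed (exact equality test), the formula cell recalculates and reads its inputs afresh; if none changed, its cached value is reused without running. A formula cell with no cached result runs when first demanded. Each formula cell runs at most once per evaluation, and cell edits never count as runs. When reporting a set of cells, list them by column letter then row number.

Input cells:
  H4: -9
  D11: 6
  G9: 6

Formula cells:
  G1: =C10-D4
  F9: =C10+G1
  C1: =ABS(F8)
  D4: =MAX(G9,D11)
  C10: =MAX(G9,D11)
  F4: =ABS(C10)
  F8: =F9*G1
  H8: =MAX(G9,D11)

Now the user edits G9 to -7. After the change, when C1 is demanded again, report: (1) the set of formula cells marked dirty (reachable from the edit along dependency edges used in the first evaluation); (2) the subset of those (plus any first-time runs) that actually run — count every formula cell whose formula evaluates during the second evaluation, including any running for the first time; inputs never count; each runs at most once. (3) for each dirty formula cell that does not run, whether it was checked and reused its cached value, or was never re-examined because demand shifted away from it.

The edit dirties: C1, C10, D4, F8, F9, G1.
2 formula cells run: C10, D4.
Cache hits after checking: C1, F8, F9, G1.
Note where the cutoff bites: G1 is checked, finds nothing changed, and keeps its cache.

First demand of the output computes:
  C10 = MAX(6, 6) = 6
  D4 = MAX(6, 6) = 6
  G1 = 6 - 6 = 0
  F9 = 6 + 0 = 6
  F8 = 6 * 0 = 0
  C1 = ABS(0) = 0

After the edit, cleaning proceeds:
  C10: a read changed (G9 6->-7) — executes, giving 6 — identical to its old value.
  D4: a read changed (G9 6->-7) — executes, giving 6 — identical to its old value.
  G1: dirty, but its reads are unchanged (C10 unchanged, D4 unchanged); cached 0 stands.
  F9: dirty, but its reads are unchanged (C10 unchanged, G1 unchanged); cached 6 stands.
  F8: dirty, but its reads are unchanged (F9 unchanged, G1 unchanged); cached 0 stands.
  C1: dirty, but its reads are unchanged (F8 unchanged); cached 0 stands.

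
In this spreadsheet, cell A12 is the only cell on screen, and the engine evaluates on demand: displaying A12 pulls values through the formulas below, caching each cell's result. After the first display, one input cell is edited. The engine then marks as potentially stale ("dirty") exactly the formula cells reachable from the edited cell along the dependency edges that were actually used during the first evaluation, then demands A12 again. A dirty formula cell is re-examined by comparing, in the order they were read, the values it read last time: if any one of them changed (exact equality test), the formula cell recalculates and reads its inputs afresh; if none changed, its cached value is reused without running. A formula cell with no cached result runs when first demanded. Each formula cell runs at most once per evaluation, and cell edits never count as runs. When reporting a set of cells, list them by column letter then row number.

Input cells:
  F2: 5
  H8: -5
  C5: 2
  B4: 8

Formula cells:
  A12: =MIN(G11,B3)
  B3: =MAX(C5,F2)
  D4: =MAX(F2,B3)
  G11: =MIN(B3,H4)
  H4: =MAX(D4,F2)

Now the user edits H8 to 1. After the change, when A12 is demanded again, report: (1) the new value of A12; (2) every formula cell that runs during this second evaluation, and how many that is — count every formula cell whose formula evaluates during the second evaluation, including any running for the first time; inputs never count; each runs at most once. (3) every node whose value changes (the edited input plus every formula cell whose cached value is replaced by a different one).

A12 now evaluates to 5.
Run set: none (0 run).
Changed values: H8.
The important point: nothing the output needs ever reads H8, so the edit is invisible to it.

Initial pass — values computed on the first demand:
  B3 = MAX(2, 5) = 5
  D4 = MAX(5, 5) = 5
  H4 = MAX(5, 5) = 5
  G11 = MIN(5, 5) = 5
  A12 = MIN(5, 5) = 5

Second demand — change propagation:
  no demanded computation ever read H8, so the edit dirties nothing and nothing runs.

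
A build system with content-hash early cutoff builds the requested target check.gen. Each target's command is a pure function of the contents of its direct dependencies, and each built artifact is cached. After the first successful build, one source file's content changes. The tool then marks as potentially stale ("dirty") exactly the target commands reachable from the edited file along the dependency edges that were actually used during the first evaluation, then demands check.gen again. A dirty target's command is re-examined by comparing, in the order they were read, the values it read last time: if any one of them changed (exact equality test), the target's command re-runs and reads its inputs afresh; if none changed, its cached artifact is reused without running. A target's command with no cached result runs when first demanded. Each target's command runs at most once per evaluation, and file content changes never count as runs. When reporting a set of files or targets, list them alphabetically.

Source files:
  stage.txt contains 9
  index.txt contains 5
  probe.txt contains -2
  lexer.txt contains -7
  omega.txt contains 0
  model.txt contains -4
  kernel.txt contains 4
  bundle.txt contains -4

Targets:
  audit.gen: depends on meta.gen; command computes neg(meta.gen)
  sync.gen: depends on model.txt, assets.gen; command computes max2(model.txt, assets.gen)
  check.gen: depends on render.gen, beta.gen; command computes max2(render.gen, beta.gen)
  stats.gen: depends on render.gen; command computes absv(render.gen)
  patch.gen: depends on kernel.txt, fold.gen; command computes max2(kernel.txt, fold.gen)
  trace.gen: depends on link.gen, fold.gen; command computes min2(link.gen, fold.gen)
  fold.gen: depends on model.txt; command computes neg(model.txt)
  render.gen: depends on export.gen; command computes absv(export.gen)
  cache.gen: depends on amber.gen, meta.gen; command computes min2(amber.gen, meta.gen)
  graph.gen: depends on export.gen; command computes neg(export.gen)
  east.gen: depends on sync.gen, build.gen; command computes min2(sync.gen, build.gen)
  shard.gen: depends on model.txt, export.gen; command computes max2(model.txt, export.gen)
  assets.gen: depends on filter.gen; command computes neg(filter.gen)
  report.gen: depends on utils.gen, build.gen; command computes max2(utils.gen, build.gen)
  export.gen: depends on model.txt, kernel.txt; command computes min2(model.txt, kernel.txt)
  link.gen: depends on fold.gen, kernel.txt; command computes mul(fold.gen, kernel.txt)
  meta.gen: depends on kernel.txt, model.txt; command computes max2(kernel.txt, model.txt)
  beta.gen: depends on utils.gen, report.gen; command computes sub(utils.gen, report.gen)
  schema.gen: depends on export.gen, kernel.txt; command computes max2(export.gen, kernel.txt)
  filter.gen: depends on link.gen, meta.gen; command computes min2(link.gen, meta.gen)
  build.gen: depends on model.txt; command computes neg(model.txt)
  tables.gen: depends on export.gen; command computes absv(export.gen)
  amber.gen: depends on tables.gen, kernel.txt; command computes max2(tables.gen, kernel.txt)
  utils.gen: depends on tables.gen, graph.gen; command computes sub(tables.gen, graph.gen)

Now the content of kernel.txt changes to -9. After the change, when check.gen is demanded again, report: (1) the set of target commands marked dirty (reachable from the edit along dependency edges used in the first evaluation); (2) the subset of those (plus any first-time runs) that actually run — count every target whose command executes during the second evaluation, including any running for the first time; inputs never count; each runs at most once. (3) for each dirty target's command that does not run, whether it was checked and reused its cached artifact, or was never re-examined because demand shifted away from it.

Marked dirty: beta.gen, check.gen, export.gen, graph.gen, render.gen, report.gen, tables.gen, utils.gen.
Target commands that run: check.gen, export.gen, graph.gen, render.gen, tables.gen, utils.gen — 6 in total.
Checked but reused from cache: beta.gen, report.gen.
Key observation: the cutoff stops propagation at report.gen — its inputs' values are unchanged, so it reuses its cache.

First evaluation (everything demanded from the output):
  build.gen = neg(-4) = 4
  export.gen = min2(-4, 4) = -4
  graph.gen = neg(-4) = 4
  render.gen = absv(-4) = 4
  tables.gen = absv(-4) = 4
  utils.gen = sub(4, 4) = 0
  report.gen = max2(0, 4) = 4
  beta.gen = sub(0, 4) = -4
  check.gen = max2(4, -4) = 4

Propagation after the edit:
  export.gen: runs — kernel.txt 4->-9; result -9.
  graph.gen: runs — export.gen -4->-9; result 9.
  render.gen: runs — export.gen -4->-9; result 9.
  tables.gen: runs — export.gen -4->-9; result 9.
  utils.gen: runs — tables.gen 4->9; graph.gen 4->9; result 0 (same value as before).
  report.gen: checked — values it read are unchanged (utils.gen unchanged, build.gen unchanged); reused cached 4 without running.
  beta.gen: checked — values it read are unchanged (utils.gen unchanged, report.gen unchanged); reused cached -4 without running.
  check.gen: runs — render.gen 4->9; result 9.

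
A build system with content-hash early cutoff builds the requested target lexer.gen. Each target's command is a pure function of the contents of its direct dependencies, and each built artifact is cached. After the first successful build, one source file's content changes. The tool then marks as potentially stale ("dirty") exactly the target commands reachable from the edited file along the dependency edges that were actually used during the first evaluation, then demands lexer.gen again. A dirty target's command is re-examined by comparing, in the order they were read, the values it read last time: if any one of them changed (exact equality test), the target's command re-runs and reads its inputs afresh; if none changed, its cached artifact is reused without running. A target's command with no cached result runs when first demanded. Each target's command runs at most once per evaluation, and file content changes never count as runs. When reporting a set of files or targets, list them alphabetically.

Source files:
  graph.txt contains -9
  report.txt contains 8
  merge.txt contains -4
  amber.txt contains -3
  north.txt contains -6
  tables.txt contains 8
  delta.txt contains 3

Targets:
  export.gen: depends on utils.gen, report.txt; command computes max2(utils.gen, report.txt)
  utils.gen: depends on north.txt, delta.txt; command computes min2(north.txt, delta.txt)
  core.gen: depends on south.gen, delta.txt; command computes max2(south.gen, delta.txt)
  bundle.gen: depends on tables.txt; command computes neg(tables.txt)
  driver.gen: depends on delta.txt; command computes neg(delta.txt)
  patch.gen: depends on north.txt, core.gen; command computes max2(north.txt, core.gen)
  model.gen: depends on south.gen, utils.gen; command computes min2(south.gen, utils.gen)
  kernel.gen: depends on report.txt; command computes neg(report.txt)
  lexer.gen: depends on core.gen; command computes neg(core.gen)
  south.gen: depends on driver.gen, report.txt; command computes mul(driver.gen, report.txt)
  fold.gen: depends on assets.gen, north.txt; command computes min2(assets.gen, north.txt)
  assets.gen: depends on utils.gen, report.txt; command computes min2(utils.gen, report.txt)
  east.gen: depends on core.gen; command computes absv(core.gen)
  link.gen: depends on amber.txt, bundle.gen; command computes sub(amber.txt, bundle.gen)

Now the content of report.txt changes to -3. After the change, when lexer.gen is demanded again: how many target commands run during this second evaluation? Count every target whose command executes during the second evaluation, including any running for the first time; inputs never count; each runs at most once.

Target commands that run: core.gen, lexer.gen, south.gen — 3 in total.

First evaluation (everything demanded from the output):
  driver.gen = neg(3) = -3
  south.gen = mul(-3, 8) = -24
  core.gen = max2(-24, 3) = 3
  lexer.gen = neg(3) = -3

Propagation after the edit:
  south.gen: runs — report.txt 8->-3; result 9.
  core.gen: runs — south.gen -24->9; result 9.
  lexer.gen: runs — core.gen 3->9; result -9.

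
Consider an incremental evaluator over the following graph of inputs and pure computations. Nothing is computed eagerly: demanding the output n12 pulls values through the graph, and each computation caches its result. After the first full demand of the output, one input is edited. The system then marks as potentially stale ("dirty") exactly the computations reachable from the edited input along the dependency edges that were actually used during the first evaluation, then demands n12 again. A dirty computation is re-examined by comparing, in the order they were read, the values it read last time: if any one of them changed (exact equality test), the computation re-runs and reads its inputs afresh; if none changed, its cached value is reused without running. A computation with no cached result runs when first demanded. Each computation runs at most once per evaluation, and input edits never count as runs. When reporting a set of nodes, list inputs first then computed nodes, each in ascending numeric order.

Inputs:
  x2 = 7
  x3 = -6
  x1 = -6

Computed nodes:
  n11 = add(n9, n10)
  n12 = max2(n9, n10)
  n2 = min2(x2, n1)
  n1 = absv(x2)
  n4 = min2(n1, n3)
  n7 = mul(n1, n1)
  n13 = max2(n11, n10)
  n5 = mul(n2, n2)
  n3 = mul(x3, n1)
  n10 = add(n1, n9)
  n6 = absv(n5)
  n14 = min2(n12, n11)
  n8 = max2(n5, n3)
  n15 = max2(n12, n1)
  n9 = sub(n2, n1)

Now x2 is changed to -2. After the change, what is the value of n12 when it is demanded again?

Initial pass — values computed on the first demand:
  n1 = absv(7) = 7
  n2 = min2(7, 7) = 7
  n9 = sub(7, 7) = 0
  n10 = add(7, 0) = 7
  n12 = max2(0, 7) = 7

Second demand — change propagation:
  n1: re-runs because x2 7->-2; new result 2.
  n2: re-runs because x2 7->-2; n1 7->2; new result -2.
  n9: re-runs because n2 7->-2; n1 7->2; new result -4.
  n10: re-runs because n1 7->2; n9 0->-4; new result -2.
  n12: re-runs because n9 0->-4; n10 7->-2; new result -2.

n12 now evaluates to -2.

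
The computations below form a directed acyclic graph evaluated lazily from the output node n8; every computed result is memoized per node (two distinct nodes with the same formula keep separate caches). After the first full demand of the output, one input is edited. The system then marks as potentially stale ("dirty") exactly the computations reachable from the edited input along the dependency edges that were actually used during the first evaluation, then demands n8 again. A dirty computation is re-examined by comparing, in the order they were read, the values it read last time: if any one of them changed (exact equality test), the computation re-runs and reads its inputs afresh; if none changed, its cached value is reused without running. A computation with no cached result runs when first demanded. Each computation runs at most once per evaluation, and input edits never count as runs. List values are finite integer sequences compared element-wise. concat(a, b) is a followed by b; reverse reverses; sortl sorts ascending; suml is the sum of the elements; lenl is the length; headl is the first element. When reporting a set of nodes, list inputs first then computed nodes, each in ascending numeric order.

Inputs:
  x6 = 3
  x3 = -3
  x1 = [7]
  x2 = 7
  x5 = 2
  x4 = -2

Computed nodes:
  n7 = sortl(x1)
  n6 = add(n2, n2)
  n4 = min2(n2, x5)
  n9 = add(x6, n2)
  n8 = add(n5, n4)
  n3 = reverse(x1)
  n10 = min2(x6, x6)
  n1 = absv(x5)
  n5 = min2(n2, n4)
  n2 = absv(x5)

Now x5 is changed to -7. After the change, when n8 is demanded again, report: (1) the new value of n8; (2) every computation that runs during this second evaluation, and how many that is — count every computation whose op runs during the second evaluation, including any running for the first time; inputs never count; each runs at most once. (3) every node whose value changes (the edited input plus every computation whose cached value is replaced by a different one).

First demand of the output computes:
  n2 = absv(2) = 2
  n4 = min2(2, 2) = 2
  n5 = min2(2, 2) = 2
  n8 = add(2, 2) = 4

After the edit, cleaning proceeds:
  n2: a read changed (x5 2->-7) — executes, giving 7.
  n4: a read changed (n2 2->7; x5 2->-7) — executes, giving -7.
  n5: a read changed (n2 2->7; n4 2->-7) — executes, giving -7.
  n8: a read changed (n5 2->-7; n4 2->-7) — executes, giving -14.

Demanding n8 again yields -14.
4 computations run: n2, n4, n5, n8.
The nodes whose values change: x5, n2, n4, n5, n8.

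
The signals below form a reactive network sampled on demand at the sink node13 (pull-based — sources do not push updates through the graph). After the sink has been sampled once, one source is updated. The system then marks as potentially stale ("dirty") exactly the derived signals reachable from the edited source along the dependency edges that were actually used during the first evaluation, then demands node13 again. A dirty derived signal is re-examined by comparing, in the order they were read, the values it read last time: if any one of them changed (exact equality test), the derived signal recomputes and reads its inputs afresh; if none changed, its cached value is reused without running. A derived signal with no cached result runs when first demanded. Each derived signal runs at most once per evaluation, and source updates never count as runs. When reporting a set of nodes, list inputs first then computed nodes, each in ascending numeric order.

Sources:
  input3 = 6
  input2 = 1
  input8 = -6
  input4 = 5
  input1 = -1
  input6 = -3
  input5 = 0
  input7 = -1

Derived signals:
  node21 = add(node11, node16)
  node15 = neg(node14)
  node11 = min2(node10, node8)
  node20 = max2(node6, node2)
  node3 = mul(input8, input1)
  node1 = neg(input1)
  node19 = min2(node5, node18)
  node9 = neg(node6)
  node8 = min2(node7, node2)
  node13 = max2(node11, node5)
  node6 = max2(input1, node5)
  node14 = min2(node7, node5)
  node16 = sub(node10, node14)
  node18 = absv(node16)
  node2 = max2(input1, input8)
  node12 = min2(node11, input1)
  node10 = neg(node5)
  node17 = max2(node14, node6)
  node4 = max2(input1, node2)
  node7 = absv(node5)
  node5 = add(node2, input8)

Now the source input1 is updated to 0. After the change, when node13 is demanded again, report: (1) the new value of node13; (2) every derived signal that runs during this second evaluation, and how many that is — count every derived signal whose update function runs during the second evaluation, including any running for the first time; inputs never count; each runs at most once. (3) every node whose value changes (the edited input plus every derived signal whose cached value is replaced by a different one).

node13 now evaluates to 0.
Run set: node2, node5, node7, node8, node10, node11, node13 (7 run).
Changed values: input1, node2, node5, node7, node8, node10, node11, node13.

Initial pass — values computed on the first demand:
  node2 = max2(-1, -6) = -1
  node5 = add(-1, -6) = -7
  node7 = absv(-7) = 7
  node8 = min2(7, -1) = -1
  node10 = neg(-7) = 7
  node11 = min2(7, -1) = -1
  node13 = max2(-1, -7) = -1

Second demand — change propagation:
  node2: re-runs because input1 -1->0; new result 0.
  node5: re-runs because node2 -1->0; new result -6.
  node7: re-runs because node5 -7->-6; new result 6.
  node8: re-runs because node7 7->6; node2 -1->0; new result 0.
  node10: re-runs because node5 -7->-6; new result 6.
  node11: re-runs because node10 7->6; node8 -1->0; new result 0.
  node13: re-runs because node11 -1->0; node5 -7->-6; new result 0.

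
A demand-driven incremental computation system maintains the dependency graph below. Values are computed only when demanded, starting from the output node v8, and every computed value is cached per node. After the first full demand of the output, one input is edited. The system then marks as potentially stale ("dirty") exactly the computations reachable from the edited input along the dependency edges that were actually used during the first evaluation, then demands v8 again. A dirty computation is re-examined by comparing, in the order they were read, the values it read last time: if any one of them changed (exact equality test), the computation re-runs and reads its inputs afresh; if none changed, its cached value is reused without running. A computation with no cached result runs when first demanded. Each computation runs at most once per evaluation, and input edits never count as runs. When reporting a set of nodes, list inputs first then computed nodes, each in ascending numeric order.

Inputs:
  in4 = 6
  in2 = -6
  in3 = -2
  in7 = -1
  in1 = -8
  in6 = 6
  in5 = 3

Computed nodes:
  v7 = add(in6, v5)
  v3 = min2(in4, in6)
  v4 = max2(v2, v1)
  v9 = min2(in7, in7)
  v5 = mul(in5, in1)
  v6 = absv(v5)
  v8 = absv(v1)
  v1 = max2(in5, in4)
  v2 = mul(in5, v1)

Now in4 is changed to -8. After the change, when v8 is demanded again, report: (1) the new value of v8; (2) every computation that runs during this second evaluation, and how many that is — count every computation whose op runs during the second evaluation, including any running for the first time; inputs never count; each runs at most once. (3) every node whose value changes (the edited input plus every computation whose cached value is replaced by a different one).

New value of v8: 3.
Computations that run: v1, v8 — 2 in total.
Values that change: in4, v1, v8.

First evaluation (everything demanded from the output):
  v1 = max2(3, 6) = 6
  v8 = absv(6) = 6

Propagation after the edit:
  v1: runs — in4 6->-8; result 3.
  v8: runs — v1 6->3; result 3.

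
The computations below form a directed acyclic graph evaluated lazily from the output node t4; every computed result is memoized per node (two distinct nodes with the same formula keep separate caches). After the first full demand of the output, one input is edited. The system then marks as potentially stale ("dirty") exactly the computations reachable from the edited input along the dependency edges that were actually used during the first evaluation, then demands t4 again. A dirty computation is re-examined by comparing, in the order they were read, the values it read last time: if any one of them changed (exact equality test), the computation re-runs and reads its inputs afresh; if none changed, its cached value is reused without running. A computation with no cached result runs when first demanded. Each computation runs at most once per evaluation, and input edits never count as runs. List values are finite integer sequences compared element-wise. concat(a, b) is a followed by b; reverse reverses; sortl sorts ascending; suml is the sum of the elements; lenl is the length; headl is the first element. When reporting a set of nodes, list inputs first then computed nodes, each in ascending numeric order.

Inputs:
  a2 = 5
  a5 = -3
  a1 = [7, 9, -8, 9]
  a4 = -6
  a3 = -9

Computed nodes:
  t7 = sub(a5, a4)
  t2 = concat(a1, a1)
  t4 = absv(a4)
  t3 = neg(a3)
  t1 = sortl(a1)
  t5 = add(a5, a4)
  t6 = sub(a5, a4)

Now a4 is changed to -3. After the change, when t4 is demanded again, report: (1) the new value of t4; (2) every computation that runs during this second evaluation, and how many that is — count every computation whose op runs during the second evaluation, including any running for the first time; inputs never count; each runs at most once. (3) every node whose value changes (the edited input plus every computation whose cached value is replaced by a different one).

First demand of the output computes:
  t4 = absv(-6) = 6

After the edit, cleaning proceeds:
  t4: a read changed (a4 -6->-3) — executes, giving 3.

Demanding t4 again yields 3.
1 computations run: t4.
The nodes whose values change: a4, t4.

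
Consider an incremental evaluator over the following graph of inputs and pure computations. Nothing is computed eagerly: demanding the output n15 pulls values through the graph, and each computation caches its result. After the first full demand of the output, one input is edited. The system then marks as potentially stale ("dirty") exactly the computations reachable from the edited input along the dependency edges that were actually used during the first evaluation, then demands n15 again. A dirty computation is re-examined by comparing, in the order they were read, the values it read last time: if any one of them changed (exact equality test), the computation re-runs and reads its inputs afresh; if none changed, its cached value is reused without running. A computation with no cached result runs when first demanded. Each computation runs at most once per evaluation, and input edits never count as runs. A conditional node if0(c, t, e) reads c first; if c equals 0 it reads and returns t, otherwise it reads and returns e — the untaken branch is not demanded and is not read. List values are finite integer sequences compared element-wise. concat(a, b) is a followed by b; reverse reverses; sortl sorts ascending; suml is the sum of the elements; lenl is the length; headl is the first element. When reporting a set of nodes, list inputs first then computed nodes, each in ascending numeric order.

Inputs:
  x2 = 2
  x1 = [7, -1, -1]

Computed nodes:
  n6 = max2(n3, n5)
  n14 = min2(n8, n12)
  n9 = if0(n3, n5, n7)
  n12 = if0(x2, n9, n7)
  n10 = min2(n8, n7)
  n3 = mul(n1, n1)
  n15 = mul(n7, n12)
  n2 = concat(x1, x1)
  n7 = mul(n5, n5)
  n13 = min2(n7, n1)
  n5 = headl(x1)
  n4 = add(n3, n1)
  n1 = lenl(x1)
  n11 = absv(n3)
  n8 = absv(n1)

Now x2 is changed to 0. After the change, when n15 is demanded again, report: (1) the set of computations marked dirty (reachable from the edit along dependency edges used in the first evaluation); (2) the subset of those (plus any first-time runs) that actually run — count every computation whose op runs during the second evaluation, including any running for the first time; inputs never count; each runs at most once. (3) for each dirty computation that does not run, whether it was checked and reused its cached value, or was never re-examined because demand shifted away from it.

Initial pass — values computed on the first demand:
  n5 = headl([7, -1, -1]) = 7
  n7 = mul(7, 7) = 49
  n12 = if0(x2=2 -> else branch n7) = 49
  n15 = mul(49, 49) = 2401

Second demand — change propagation:
  n1: newly demanded (no cache) — executes and yields 3.
  n3: newly demanded (no cache) — executes and yields 9.
  n9: newly demanded (no cache) — executes and yields 49.
  n12: re-runs because x2 2->0; new result 49 (unchanged).
  n15: re-examined; everything it read last time is the same (n7 unchanged, n12 unchanged) — cache 2401 kept, no run.

The important point: the flipped condition pulls in fresh nodes; n1, n3, n9 run for the first time.

Dirty set: n12, n15.
Run set: n1, n3, n9, n12 (4 run).
Re-examined without running (cache reused): n15.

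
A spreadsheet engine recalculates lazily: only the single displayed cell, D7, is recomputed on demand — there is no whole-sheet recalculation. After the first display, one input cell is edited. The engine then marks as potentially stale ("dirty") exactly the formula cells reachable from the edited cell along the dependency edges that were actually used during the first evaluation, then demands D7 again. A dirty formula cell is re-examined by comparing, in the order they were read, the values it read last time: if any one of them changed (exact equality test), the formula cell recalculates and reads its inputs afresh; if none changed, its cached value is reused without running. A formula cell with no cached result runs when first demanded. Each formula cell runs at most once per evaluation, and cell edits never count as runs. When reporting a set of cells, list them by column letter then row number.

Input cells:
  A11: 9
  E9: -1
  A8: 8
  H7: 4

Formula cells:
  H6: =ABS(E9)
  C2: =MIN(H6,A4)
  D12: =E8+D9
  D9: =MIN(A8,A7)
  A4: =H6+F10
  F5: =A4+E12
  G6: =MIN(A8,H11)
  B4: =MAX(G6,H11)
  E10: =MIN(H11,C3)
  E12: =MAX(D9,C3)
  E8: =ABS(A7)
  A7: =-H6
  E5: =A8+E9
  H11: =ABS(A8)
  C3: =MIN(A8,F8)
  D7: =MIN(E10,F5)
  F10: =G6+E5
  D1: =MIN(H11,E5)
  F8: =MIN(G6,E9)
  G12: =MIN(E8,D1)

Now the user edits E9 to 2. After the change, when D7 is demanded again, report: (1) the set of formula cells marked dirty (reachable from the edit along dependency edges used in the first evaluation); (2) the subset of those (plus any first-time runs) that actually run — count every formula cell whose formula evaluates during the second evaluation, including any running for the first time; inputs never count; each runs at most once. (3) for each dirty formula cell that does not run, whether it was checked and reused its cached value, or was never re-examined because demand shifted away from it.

First evaluation (everything demanded from the output):
  E5 = 8 + -1 = 7
  H6 = ABS(-1) = 1
  A7 = -(1) = -1
  D9 = MIN(8, -1) = -1
  H11 = ABS(8) = 8
  G6 = MIN(8, 8) = 8
  F8 = MIN(8, -1) = -1
  C3 = MIN(8, -1) = -1
  E10 = MIN(8, -1) = -1
  E12 = MAX(-1, -1) = -1
  F10 = 8 + 7 = 15
  A4 = 1 + 15 = 16
  F5 = 16 + -1 = 15
  D7 = MIN(-1, 15) = -1

Propagation after the edit:
  E5: runs — E9 -1->2; result 10.
  F8: runs — E9 -1->2; result 2.
  C3: runs — F8 -1->2; result 2.
  E10: runs — C3 -1->2; result 2.
  F10: runs — E5 7->10; result 18.
  H6: runs — E9 -1->2; result 2.
  A4: runs — H6 1->2; F10 15->18; result 20.
  A7: runs — H6 1->2; result -2.
  D9: runs — A7 -1->-2; result -2.
  E12: runs — D9 -1->-2; C3 -1->2; result 2.
  F5: runs — A4 16->20; E12 -1->2; result 22.
  D7: runs — E10 -1->2; F5 15->22; result 2.

Marked dirty: A4, A7, C3, D7, D9, E5, E10, E12, F5, F8, F10, H6.
Formula cells that run: A4, A7, C3, D7, D9, E5, E10, E12, F5, F8, F10, H6 — 12 in total.
Every dirty formula cell ran.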